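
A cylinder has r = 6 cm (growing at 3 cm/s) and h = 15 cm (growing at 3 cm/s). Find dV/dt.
648π cm³/s

V = πr²h
dV/dt = 2πrh·dr/dt + πr²·dh/dt
= 2π(6)(15)(3) + π(6)²(3)
= 648π cm³/s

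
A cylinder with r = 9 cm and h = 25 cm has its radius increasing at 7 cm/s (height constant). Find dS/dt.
602π cm²/s

S = 2πrh + 2πr² (lateral + bases)
dS/dt = (2πh + 4πr)·dr/dt = (2π·25 + 4π·9)·7
= 602π cm²/s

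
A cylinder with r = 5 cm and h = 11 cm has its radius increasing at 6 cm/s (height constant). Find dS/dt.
252π cm²/s

S = 2πrh + 2πr² (lateral + bases)
dS/dt = (2πh + 4πr)·dr/dt = (2π·11 + 4π·5)·6
= 252π cm²/s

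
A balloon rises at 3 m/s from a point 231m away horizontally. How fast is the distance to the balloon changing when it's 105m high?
15√146/146 ≈ 1.241 m/s

z² = 231² + y²
z = √(231² + 105²) = 21√146
dz/dt = y/z · dy/dt = 105/(21√146) · 3 = 15√146/146 ≈ 1.241 m/s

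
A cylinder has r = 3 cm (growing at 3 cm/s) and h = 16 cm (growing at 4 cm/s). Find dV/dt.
324π cm³/s

V = πr²h
dV/dt = 2πrh·dr/dt + πr²·dh/dt
= 2π(3)(16)(3) + π(3)²(4)
= 324π cm³/s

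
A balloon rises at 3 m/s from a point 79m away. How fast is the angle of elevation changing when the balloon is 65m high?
0.022645 rad/s

tan(θ) = y/79
sec²(θ) · dθ/dt = (1/79) · dy/dt
dθ/dt = cos²(θ)/79 · 3 = 79/(79² + 65²) · 3
dθ/dt = 0.022645 rad/s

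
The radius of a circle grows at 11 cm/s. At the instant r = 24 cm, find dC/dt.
22π cm/s

C = 2πr
dC/dt = 2π · dr/dt = 2π · 11 = 22π cm/s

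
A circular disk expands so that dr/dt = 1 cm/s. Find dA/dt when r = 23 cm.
46π cm²/s

A = πr²
dA/dt = 2πr · dr/dt = 2π(23)(1) = 46π cm²/s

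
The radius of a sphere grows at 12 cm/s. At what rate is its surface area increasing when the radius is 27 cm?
2592π cm²/s

S = 4πr²
dS/dt = dS/dr · dr/dt = 8πr · 12
At r = 27: dS/dt = 2592π cm²/s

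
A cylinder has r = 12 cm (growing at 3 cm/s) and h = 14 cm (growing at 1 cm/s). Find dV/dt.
1152π cm³/s

V = πr²h
dV/dt = 2πrh·dr/dt + πr²·dh/dt
= 2π(12)(14)(3) + π(12)²(1)
= 1152π cm³/s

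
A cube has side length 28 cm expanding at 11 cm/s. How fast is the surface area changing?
3696 cm²/s

A = 6s²
dA/dt = 12s · ds/dt = 12·28·11 = 3696 cm²/s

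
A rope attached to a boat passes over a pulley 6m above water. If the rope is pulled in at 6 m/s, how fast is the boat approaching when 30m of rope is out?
5√6/2 ≈ 6.124 m/s

rope² = x² + 6²
x = √(30² - 6²) = 12√6
dx/dt = (rope/x) · d(rope)/dt = (30/(12√6)) · (-6) = -5√6/2 m/s
The boat approaches at 5√6/2 ≈ 6.124 m/s.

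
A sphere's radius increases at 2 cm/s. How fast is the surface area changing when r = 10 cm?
160π cm²/s

S = 4πr²
dS/dt = dS/dr · dr/dt = 8πr · 2
At r = 10: dS/dt = 160π cm²/s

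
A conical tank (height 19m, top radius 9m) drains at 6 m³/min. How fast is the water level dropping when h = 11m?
722/(3267π) ≈ 0.07035 m/min

r/h = 9/19, so r = (9/19)h
V = (1/3)πr²h = (1/3)π((9/19)h)²h = (27/361)πh³
dV/dh = (81/361)πh²
dh/dt = (dV/dt)/(dV/dh) = -6/((81/361)π·11²) = -722/(3267π) m/min
The level is dropping at 722/(3267π) ≈ 0.07035 m/min.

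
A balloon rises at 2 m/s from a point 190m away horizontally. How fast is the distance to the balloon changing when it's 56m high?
56√9809/9809 ≈ 0.5654 m/s

z² = 190² + y²
z = √(190² + 56²) = 2√9809
dz/dt = y/z · dy/dt = 56/(2√9809) · 2 = 56√9809/9809 ≈ 0.5654 m/s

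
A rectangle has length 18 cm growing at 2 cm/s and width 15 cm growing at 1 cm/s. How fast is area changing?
48 cm²/s

A = lw
dA/dt = w·dl/dt + l·dw/dt = 15·2 + 18·1 = 48 cm²/s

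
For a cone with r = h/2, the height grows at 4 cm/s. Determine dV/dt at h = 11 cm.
121π cm³/s

V = (1/3)π(h/2)²h = πh³/12
dV/dt = πh²/4 · 4
At h = 11: dV/dt = 121π cm³/s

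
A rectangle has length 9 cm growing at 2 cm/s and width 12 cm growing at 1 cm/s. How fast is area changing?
33 cm²/s

A = lw
dA/dt = w·dl/dt + l·dw/dt = 12·2 + 9·1 = 33 cm²/s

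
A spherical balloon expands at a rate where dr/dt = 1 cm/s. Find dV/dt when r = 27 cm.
2916π cm³/s

V = (4/3)πr³
dV/dt = dV/dr · dr/dt = 4πr² · 1
At r = 27: dV/dt = 2916π cm³/s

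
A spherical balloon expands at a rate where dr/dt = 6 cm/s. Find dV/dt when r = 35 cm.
29400π cm³/s

V = (4/3)πr³
dV/dt = dV/dr · dr/dt = 4πr² · 6
At r = 35: dV/dt = 29400π cm³/s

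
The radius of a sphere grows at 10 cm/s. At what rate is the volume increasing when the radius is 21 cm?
17640π cm³/s

V = (4/3)πr³
dV/dt = dV/dr · dr/dt = 4πr² · 10
At r = 21: dV/dt = 17640π cm³/s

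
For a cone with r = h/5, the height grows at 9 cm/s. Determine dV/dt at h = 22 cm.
4356π/25 cm³/s

V = (1/3)π(h/5)²h = πh³/75
dV/dt = πh²/25 · 9
At h = 22: dV/dt = 4356π/25 cm³/s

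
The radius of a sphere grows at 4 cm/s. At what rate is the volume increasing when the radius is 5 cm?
400π cm³/s

V = (4/3)πr³
dV/dt = dV/dr · dr/dt = 4πr² · 4
At r = 5: dV/dt = 400π cm³/s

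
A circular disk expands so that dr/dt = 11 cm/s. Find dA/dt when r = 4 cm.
88π cm²/s

A = πr²
dA/dt = 2πr · dr/dt = 2π(4)(11) = 88π cm²/s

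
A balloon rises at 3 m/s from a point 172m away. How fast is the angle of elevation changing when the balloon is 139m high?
0.010551 rad/s

tan(θ) = y/172
sec²(θ) · dθ/dt = (1/172) · dy/dt
dθ/dt = cos²(θ)/172 · 3 = 172/(172² + 139²) · 3
dθ/dt = 0.010551 rad/s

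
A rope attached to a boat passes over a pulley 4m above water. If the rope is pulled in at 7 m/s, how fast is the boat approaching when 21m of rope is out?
147√17/85 ≈ 7.131 m/s

rope² = x² + 4²
x = √(21² - 4²) = 5√17
dx/dt = (rope/x) · d(rope)/dt = (21/(5√17)) · (-7) = -147√17/85 m/s
The boat approaches at 147√17/85 ≈ 7.131 m/s.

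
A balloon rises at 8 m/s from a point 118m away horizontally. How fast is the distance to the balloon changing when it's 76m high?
304√197/985 ≈ 4.332 m/s

z² = 118² + y²
z = √(118² + 76²) = 10√197
dz/dt = y/z · dy/dt = 76/(10√197) · 8 = 304√197/985 ≈ 4.332 m/s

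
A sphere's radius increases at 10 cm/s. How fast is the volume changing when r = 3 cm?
360π cm³/s

V = (4/3)πr³
dV/dt = dV/dr · dr/dt = 4πr² · 10
At r = 3: dV/dt = 360π cm³/s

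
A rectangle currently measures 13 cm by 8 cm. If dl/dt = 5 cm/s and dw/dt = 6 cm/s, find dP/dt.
22 cm/s

P = 2(l + w)
dP/dt = 2(dl/dt + dw/dt) = 2(5 + 6) = 22 cm/s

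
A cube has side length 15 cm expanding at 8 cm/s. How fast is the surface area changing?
1440 cm²/s

A = 6s²
dA/dt = 12s · ds/dt = 12·15·8 = 1440 cm²/s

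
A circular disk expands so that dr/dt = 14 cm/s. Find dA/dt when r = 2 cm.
56π cm²/s

A = πr²
dA/dt = 2πr · dr/dt = 2π(2)(14) = 56π cm²/s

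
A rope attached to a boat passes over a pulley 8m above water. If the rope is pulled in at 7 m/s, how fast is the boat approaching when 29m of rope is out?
29√777/111 ≈ 7.283 m/s

rope² = x² + 8²
x = √(29² - 8²) = √777
dx/dt = (rope/x) · d(rope)/dt = (29/√777) · (-7) = -29√777/111 m/s
The boat approaches at 29√777/111 ≈ 7.283 m/s.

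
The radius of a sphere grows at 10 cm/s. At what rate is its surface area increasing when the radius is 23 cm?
1840π cm²/s

S = 4πr²
dS/dt = dS/dr · dr/dt = 8πr · 10
At r = 23: dS/dt = 1840π cm²/s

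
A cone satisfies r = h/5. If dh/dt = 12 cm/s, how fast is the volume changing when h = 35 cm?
588π cm³/s

V = (1/3)π(h/5)²h = πh³/75
dV/dt = πh²/25 · 12
At h = 35: dV/dt = 588π cm³/s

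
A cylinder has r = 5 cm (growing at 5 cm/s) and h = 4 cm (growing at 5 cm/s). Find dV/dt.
325π cm³/s

V = πr²h
dV/dt = 2πrh·dr/dt + πr²·dh/dt
= 2π(5)(4)(5) + π(5)²(5)
= 325π cm³/s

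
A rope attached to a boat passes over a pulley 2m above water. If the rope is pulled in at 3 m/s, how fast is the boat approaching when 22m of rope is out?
11√30/20 ≈ 3.012 m/s

rope² = x² + 2²
x = √(22² - 2²) = 4√30
dx/dt = (rope/x) · d(rope)/dt = (22/(4√30)) · (-3) = -11√30/20 m/s
The boat approaches at 11√30/20 ≈ 3.012 m/s.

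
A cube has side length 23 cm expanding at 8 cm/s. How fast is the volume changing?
12696 cm³/s

V = s³
dV/dt = 3s² · ds/dt = 3·23²·8 = 12696 cm³/s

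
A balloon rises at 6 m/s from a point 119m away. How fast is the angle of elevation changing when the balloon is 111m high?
0.026962 rad/s

tan(θ) = y/119
sec²(θ) · dθ/dt = (1/119) · dy/dt
dθ/dt = cos²(θ)/119 · 6 = 119/(119² + 111²) · 6
dθ/dt = 0.026962 rad/s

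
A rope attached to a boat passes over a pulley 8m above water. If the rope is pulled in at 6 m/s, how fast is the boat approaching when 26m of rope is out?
26√17/17 ≈ 6.306 m/s

rope² = x² + 8²
x = √(26² - 8²) = 6√17
dx/dt = (rope/x) · d(rope)/dt = (26/(6√17)) · (-6) = -26√17/17 m/s
The boat approaches at 26√17/17 ≈ 6.306 m/s.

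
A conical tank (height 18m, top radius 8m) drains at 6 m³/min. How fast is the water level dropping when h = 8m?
243/(512π) ≈ 0.1511 m/min

r/h = 8/18, so r = (4/9)h
V = (1/3)πr²h = (1/3)π((4/9)h)²h = (16/243)πh³
dV/dh = (16/81)πh²
dh/dt = (dV/dt)/(dV/dh) = -6/((16/81)π·8²) = -243/(512π) m/min
The level is dropping at 243/(512π) ≈ 0.1511 m/min.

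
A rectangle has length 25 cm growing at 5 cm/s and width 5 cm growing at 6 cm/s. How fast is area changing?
175 cm²/s

A = lw
dA/dt = w·dl/dt + l·dw/dt = 5·5 + 25·6 = 175 cm²/s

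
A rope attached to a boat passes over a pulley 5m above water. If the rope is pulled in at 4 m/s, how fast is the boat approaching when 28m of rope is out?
112√759/759 ≈ 4.065 m/s

rope² = x² + 5²
x = √(28² - 5²) = √759
dx/dt = (rope/x) · d(rope)/dt = (28/√759) · (-4) = -112√759/759 m/s
The boat approaches at 112√759/759 ≈ 4.065 m/s.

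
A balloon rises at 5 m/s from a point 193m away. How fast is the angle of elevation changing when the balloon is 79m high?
0.022189 rad/s

tan(θ) = y/193
sec²(θ) · dθ/dt = (1/193) · dy/dt
dθ/dt = cos²(θ)/193 · 5 = 193/(193² + 79²) · 5
dθ/dt = 0.022189 rad/s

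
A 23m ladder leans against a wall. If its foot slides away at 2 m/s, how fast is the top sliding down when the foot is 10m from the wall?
20√429/429 ≈ 0.9656 m/s

x² + y² = 23²
2x·dx/dt + 2y·dy/dt = 0
dy/dt = -x/y · dx/dt = -10/√429 · 2 = -20√429/429 m/s
The top is descending at 20√429/429 ≈ 0.9656 m/s.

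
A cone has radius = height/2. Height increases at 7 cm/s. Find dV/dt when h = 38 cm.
2527π cm³/s

V = (1/3)π(h/2)²h = πh³/12
dV/dt = πh²/4 · 7
At h = 38: dV/dt = 2527π cm³/s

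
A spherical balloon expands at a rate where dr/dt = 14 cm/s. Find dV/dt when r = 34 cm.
64736π cm³/s

V = (4/3)πr³
dV/dt = dV/dr · dr/dt = 4πr² · 14
At r = 34: dV/dt = 64736π cm³/s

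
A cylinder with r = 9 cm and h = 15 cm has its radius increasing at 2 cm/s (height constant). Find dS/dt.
132π cm²/s

S = 2πrh + 2πr² (lateral + bases)
dS/dt = (2πh + 4πr)·dr/dt = (2π·15 + 4π·9)·2
= 132π cm²/s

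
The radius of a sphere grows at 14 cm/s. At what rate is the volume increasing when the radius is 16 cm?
14336π cm³/s

V = (4/3)πr³
dV/dt = dV/dr · dr/dt = 4πr² · 14
At r = 16: dV/dt = 14336π cm³/s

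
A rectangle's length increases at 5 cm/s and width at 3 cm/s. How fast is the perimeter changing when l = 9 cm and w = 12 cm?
16 cm/s

P = 2(l + w)
dP/dt = 2(dl/dt + dw/dt) = 2(5 + 3) = 16 cm/s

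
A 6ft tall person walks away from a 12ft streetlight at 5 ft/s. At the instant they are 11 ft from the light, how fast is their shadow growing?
5 ft/s

By similar triangles: 12/(x+s) = 6/s
Solving: s = 6x/6
ds/dt = 6/6 · dx/dt = 1 · 5 = 5 ft/s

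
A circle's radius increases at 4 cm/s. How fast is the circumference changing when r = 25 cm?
8π cm/s

C = 2πr
dC/dt = 2π · dr/dt = 2π · 4 = 8π cm/s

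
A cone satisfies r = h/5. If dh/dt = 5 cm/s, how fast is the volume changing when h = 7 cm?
49π/5 cm³/s

V = (1/3)π(h/5)²h = πh³/75
dV/dt = πh²/25 · 5
At h = 7: dV/dt = 49π/5 cm³/s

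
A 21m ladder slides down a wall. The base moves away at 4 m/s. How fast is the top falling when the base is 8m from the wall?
32√377/377 ≈ 1.648 m/s

x² + y² = 21²
2x·dx/dt + 2y·dy/dt = 0
dy/dt = -x/y · dx/dt = -8/√377 · 4 = -32√377/377 m/s
The top is descending at 32√377/377 ≈ 1.648 m/s.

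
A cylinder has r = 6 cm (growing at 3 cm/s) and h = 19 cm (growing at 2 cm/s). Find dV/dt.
756π cm³/s

V = πr²h
dV/dt = 2πrh·dr/dt + πr²·dh/dt
= 2π(6)(19)(3) + π(6)²(2)
= 756π cm³/s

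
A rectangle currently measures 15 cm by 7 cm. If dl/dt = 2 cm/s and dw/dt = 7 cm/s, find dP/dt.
18 cm/s

P = 2(l + w)
dP/dt = 2(dl/dt + dw/dt) = 2(2 + 7) = 18 cm/s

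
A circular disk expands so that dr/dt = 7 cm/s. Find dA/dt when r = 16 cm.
224π cm²/s

A = πr²
dA/dt = 2πr · dr/dt = 2π(16)(7) = 224π cm²/s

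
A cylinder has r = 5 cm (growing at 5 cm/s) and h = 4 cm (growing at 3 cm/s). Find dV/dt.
275π cm³/s

V = πr²h
dV/dt = 2πrh·dr/dt + πr²·dh/dt
= 2π(5)(4)(5) + π(5)²(3)
= 275π cm³/s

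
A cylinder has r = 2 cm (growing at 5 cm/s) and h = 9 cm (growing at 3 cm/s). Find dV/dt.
192π cm³/s

V = πr²h
dV/dt = 2πrh·dr/dt + πr²·dh/dt
= 2π(2)(9)(5) + π(2)²(3)
= 192π cm³/s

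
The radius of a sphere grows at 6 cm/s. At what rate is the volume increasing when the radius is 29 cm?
20184π cm³/s

V = (4/3)πr³
dV/dt = dV/dr · dr/dt = 4πr² · 6
At r = 29: dV/dt = 20184π cm³/s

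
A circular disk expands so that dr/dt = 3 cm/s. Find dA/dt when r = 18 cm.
108π cm²/s

A = πr²
dA/dt = 2πr · dr/dt = 2π(18)(3) = 108π cm²/s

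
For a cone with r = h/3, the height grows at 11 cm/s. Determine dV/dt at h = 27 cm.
891π cm³/s

V = (1/3)π(h/3)²h = πh³/27
dV/dt = πh²/9 · 11
At h = 27: dV/dt = 891π cm³/s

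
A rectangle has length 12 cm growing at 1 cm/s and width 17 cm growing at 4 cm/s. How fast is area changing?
65 cm²/s

A = lw
dA/dt = w·dl/dt + l·dw/dt = 17·1 + 12·4 = 65 cm²/s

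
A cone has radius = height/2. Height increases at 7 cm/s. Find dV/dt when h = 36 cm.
2268π cm³/s

V = (1/3)π(h/2)²h = πh³/12
dV/dt = πh²/4 · 7
At h = 36: dV/dt = 2268π cm³/s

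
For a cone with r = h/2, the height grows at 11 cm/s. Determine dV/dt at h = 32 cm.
2816π cm³/s

V = (1/3)π(h/2)²h = πh³/12
dV/dt = πh²/4 · 11
At h = 32: dV/dt = 2816π cm³/s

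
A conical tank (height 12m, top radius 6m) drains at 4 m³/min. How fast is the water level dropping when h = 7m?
16/(49π) ≈ 0.1039 m/min

r/h = 6/12, so r = (1/2)h
V = (1/3)πr²h = (1/3)π((1/2)h)²h = (1/12)πh³
dV/dh = (1/4)πh²
dh/dt = (dV/dt)/(dV/dh) = -4/((1/4)π·7²) = -16/(49π) m/min
The level is dropping at 16/(49π) ≈ 0.1039 m/min.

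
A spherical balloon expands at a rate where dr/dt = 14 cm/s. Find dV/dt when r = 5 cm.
1400π cm³/s

V = (4/3)πr³
dV/dt = dV/dr · dr/dt = 4πr² · 14
At r = 5: dV/dt = 1400π cm³/s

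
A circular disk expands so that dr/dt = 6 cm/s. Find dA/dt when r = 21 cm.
252π cm²/s

A = πr²
dA/dt = 2πr · dr/dt = 2π(21)(6) = 252π cm²/s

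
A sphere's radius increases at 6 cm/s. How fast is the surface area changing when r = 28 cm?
1344π cm²/s

S = 4πr²
dS/dt = dS/dr · dr/dt = 8πr · 6
At r = 28: dS/dt = 1344π cm²/s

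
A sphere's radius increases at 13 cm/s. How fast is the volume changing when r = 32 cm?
53248π cm³/s

V = (4/3)πr³
dV/dt = dV/dr · dr/dt = 4πr² · 13
At r = 32: dV/dt = 53248π cm³/s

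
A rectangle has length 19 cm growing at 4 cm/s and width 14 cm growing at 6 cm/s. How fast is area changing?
170 cm²/s

A = lw
dA/dt = w·dl/dt + l·dw/dt = 14·4 + 19·6 = 170 cm²/s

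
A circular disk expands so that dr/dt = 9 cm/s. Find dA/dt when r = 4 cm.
72π cm²/s

A = πr²
dA/dt = 2πr · dr/dt = 2π(4)(9) = 72π cm²/s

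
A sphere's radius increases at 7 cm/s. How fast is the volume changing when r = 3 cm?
252π cm³/s

V = (4/3)πr³
dV/dt = dV/dr · dr/dt = 4πr² · 7
At r = 3: dV/dt = 252π cm³/s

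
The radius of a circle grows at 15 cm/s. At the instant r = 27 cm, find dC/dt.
30π cm/s

C = 2πr
dC/dt = 2π · dr/dt = 2π · 15 = 30π cm/s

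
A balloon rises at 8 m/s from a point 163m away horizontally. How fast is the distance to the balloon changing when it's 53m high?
212√29378/14689 ≈ 2.474 m/s

z² = 163² + y²
z = √(163² + 53²) = √29378
dz/dt = y/z · dy/dt = 53/√29378 · 8 = 212√29378/14689 ≈ 2.474 m/s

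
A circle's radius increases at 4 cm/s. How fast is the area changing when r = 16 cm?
128π cm²/s

A = πr²
dA/dt = 2πr · dr/dt = 2π(16)(4) = 128π cm²/s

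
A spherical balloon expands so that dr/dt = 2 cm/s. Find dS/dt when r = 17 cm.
272π cm²/s

S = 4πr²
dS/dt = dS/dr · dr/dt = 8πr · 2
At r = 17: dS/dt = 272π cm²/s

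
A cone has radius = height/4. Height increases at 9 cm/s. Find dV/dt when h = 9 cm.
729π/16 cm³/s

V = (1/3)π(h/4)²h = πh³/48
dV/dt = πh²/16 · 9
At h = 9: dV/dt = 729π/16 cm³/s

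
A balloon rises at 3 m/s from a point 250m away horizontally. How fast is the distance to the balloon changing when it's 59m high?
177√65981/65981 ≈ 0.6891 m/s

z² = 250² + y²
z = √(250² + 59²) = √65981
dz/dt = y/z · dy/dt = 59/√65981 · 3 = 177√65981/65981 ≈ 0.6891 m/s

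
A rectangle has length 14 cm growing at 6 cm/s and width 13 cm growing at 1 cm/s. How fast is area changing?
92 cm²/s

A = lw
dA/dt = w·dl/dt + l·dw/dt = 13·6 + 14·1 = 92 cm²/s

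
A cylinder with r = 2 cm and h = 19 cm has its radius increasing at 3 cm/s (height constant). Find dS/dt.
138π cm²/s

S = 2πrh + 2πr² (lateral + bases)
dS/dt = (2πh + 4πr)·dr/dt = (2π·19 + 4π·2)·3
= 138π cm²/s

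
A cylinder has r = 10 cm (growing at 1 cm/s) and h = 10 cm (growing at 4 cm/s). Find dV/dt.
600π cm³/s

V = πr²h
dV/dt = 2πrh·dr/dt + πr²·dh/dt
= 2π(10)(10)(1) + π(10)²(4)
= 600π cm³/s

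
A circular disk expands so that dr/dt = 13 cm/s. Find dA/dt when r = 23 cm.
598π cm²/s

A = πr²
dA/dt = 2πr · dr/dt = 2π(23)(13) = 598π cm²/s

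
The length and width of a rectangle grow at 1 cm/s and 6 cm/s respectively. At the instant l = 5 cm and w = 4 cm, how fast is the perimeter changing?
14 cm/s

P = 2(l + w)
dP/dt = 2(dl/dt + dw/dt) = 2(1 + 6) = 14 cm/s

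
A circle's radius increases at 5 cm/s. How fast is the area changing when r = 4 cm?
40π cm²/s

A = πr²
dA/dt = 2πr · dr/dt = 2π(4)(5) = 40π cm²/s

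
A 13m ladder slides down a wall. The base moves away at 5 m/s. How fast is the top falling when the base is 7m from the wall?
7√30/12 ≈ 3.195 m/s

x² + y² = 13²
2x·dx/dt + 2y·dy/dt = 0
dy/dt = -x/y · dx/dt = -7/(2√30) · 5 = -7√30/12 m/s
The top is descending at 7√30/12 ≈ 3.195 m/s.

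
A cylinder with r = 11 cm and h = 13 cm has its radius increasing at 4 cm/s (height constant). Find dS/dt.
280π cm²/s

S = 2πrh + 2πr² (lateral + bases)
dS/dt = (2πh + 4πr)·dr/dt = (2π·13 + 4π·11)·4
= 280π cm²/s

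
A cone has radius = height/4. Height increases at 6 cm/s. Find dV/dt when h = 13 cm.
507π/8 cm³/s

V = (1/3)π(h/4)²h = πh³/48
dV/dt = πh²/16 · 6
At h = 13: dV/dt = 507π/8 cm³/s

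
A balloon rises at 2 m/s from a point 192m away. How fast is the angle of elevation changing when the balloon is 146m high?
0.0066 rad/s

tan(θ) = y/192
sec²(θ) · dθ/dt = (1/192) · dy/dt
dθ/dt = cos²(θ)/192 · 2 = 192/(192² + 146²) · 2
dθ/dt = 0.0066 rad/s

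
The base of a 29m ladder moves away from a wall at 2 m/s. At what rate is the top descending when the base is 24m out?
48√265/265 ≈ 2.949 m/s

x² + y² = 29²
2x·dx/dt + 2y·dy/dt = 0
dy/dt = -x/y · dx/dt = -24/√265 · 2 = -48√265/265 m/s
The top is descending at 48√265/265 ≈ 2.949 m/s.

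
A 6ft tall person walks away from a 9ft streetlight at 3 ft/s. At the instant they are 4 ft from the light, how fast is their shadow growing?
6 ft/s

By similar triangles: 9/(x+s) = 6/s
Solving: s = 6x/3
ds/dt = 6/3 · dx/dt = 2 · 3 = 6 ft/s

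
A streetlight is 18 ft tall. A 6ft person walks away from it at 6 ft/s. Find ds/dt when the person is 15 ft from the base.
3 ft/s

By similar triangles: 18/(x+s) = 6/s
Solving: s = 6x/12
ds/dt = 6/12 · dx/dt = 1/2 · 6 = 3 ft/s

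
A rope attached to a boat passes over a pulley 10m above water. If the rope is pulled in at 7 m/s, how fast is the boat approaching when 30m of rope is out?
21√2/4 ≈ 7.425 m/s

rope² = x² + 10²
x = √(30² - 10²) = 20√2
dx/dt = (rope/x) · d(rope)/dt = (30/(20√2)) · (-7) = -21√2/4 m/s
The boat approaches at 21√2/4 ≈ 7.425 m/s.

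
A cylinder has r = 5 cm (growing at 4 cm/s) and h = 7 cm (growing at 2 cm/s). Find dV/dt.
330π cm³/s

V = πr²h
dV/dt = 2πrh·dr/dt + πr²·dh/dt
= 2π(5)(7)(4) + π(5)²(2)
= 330π cm³/s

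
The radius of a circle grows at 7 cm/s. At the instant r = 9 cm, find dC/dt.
14π cm/s

C = 2πr
dC/dt = 2π · dr/dt = 2π · 7 = 14π cm/s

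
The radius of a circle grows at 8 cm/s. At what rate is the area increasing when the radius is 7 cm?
112π cm²/s

A = πr²
dA/dt = 2πr · dr/dt = 2π(7)(8) = 112π cm²/s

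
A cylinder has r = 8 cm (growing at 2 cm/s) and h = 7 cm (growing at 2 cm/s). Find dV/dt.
352π cm³/s

V = πr²h
dV/dt = 2πrh·dr/dt + πr²·dh/dt
= 2π(8)(7)(2) + π(8)²(2)
= 352π cm³/s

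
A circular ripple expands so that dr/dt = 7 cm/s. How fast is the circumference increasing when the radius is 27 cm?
14π cm/s

C = 2πr
dC/dt = 2π · dr/dt = 2π · 7 = 14π cm/s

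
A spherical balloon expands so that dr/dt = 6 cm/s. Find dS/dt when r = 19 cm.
912π cm²/s

S = 4πr²
dS/dt = dS/dr · dr/dt = 8πr · 6
At r = 19: dS/dt = 912π cm²/s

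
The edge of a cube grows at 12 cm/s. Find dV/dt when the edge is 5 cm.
900 cm³/s

V = s³
dV/dt = 3s² · ds/dt = 3·5²·12 = 900 cm³/s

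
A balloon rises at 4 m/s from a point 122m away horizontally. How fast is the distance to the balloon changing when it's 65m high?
260√19109/19109 ≈ 1.881 m/s

z² = 122² + y²
z = √(122² + 65²) = √19109
dz/dt = y/z · dy/dt = 65/√19109 · 4 = 260√19109/19109 ≈ 1.881 m/s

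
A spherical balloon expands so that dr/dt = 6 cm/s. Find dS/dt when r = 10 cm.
480π cm²/s

S = 4πr²
dS/dt = dS/dr · dr/dt = 8πr · 6
At r = 10: dS/dt = 480π cm²/s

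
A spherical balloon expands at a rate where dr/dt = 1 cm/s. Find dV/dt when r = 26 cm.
2704π cm³/s

V = (4/3)πr³
dV/dt = dV/dr · dr/dt = 4πr² · 1
At r = 26: dV/dt = 2704π cm³/s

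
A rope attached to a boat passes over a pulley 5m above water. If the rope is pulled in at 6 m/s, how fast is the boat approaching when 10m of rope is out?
4√3 ≈ 6.928 m/s

rope² = x² + 5²
x = √(10² - 5²) = 5√3
dx/dt = (rope/x) · d(rope)/dt = (10/(5√3)) · (-6) = -4√3 m/s
The boat approaches at 4√3 ≈ 6.928 m/s.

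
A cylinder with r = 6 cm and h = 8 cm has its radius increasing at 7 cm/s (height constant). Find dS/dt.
280π cm²/s

S = 2πrh + 2πr² (lateral + bases)
dS/dt = (2πh + 4πr)·dr/dt = (2π·8 + 4π·6)·7
= 280π cm²/s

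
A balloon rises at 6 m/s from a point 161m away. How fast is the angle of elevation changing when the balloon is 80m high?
0.029888 rad/s

tan(θ) = y/161
sec²(θ) · dθ/dt = (1/161) · dy/dt
dθ/dt = cos²(θ)/161 · 6 = 161/(161² + 80²) · 6
dθ/dt = 0.029888 rad/s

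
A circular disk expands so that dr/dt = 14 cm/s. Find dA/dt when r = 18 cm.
504π cm²/s

A = πr²
dA/dt = 2πr · dr/dt = 2π(18)(14) = 504π cm²/s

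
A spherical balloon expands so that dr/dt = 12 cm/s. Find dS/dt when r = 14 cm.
1344π cm²/s

S = 4πr²
dS/dt = dS/dr · dr/dt = 8πr · 12
At r = 14: dS/dt = 1344π cm²/s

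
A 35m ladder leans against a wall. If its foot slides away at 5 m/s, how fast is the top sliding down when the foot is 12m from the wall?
60√1081/1081 ≈ 1.825 m/s

x² + y² = 35²
2x·dx/dt + 2y·dy/dt = 0
dy/dt = -x/y · dx/dt = -12/√1081 · 5 = -60√1081/1081 m/s
The top is descending at 60√1081/1081 ≈ 1.825 m/s.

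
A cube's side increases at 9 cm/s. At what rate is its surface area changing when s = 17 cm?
1836 cm²/s

A = 6s²
dA/dt = 12s · ds/dt = 12·17·9 = 1836 cm²/s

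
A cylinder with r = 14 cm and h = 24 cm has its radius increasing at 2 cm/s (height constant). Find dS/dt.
208π cm²/s

S = 2πrh + 2πr² (lateral + bases)
dS/dt = (2πh + 4πr)·dr/dt = (2π·24 + 4π·14)·2
= 208π cm²/s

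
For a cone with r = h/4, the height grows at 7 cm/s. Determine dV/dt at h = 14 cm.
343π/4 cm³/s

V = (1/3)π(h/4)²h = πh³/48
dV/dt = πh²/16 · 7
At h = 14: dV/dt = 343π/4 cm³/s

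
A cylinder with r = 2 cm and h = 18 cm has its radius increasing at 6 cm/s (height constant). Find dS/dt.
264π cm²/s

S = 2πrh + 2πr² (lateral + bases)
dS/dt = (2πh + 4πr)·dr/dt = (2π·18 + 4π·2)·6
= 264π cm²/s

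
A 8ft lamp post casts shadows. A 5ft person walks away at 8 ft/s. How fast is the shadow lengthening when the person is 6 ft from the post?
40/3 ft/s

By similar triangles: 8/(x+s) = 5/s
Solving: s = 5x/3
ds/dt = 5/3 · dx/dt = 5/3 · 8 = 40/3 ft/s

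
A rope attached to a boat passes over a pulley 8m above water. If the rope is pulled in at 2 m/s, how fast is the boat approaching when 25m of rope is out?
50√561/561 ≈ 2.111 m/s

rope² = x² + 8²
x = √(25² - 8²) = √561
dx/dt = (rope/x) · d(rope)/dt = (25/√561) · (-2) = -50√561/561 m/s
The boat approaches at 50√561/561 ≈ 2.111 m/s.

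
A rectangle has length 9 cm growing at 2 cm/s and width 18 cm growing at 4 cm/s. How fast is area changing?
72 cm²/s

A = lw
dA/dt = w·dl/dt + l·dw/dt = 18·2 + 9·4 = 72 cm²/s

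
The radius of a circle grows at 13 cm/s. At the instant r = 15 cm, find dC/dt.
26π cm/s

C = 2πr
dC/dt = 2π · dr/dt = 2π · 13 = 26π cm/s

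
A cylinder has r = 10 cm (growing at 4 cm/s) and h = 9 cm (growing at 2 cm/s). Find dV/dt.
920π cm³/s

V = πr²h
dV/dt = 2πrh·dr/dt + πr²·dh/dt
= 2π(10)(9)(4) + π(10)²(2)
= 920π cm³/s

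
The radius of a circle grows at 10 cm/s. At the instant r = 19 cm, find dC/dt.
20π cm/s

C = 2πr
dC/dt = 2π · dr/dt = 2π · 10 = 20π cm/s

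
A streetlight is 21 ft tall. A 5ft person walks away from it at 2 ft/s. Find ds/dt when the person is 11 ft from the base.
5/8 ft/s

By similar triangles: 21/(x+s) = 5/s
Solving: s = 5x/16
ds/dt = 5/16 · dx/dt = 5/16 · 2 = 5/8 ft/s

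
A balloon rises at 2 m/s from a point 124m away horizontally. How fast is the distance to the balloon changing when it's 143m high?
286√1433/7165 ≈ 1.511 m/s

z² = 124² + y²
z = √(124² + 143²) = 5√1433
dz/dt = y/z · dy/dt = 143/(5√1433) · 2 = 286√1433/7165 ≈ 1.511 m/s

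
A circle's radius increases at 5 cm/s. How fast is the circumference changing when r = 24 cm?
10π cm/s

C = 2πr
dC/dt = 2π · dr/dt = 2π · 5 = 10π cm/s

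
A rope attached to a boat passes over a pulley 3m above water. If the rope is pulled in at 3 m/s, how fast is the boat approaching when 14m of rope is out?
42√187/187 ≈ 3.071 m/s

rope² = x² + 3²
x = √(14² - 3²) = √187
dx/dt = (rope/x) · d(rope)/dt = (14/√187) · (-3) = -42√187/187 m/s
The boat approaches at 42√187/187 ≈ 3.071 m/s.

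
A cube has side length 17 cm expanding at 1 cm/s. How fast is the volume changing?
867 cm³/s

V = s³
dV/dt = 3s² · ds/dt = 3·17²·1 = 867 cm³/s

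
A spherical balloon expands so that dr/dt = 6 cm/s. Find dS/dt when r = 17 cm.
816π cm²/s

S = 4πr²
dS/dt = dS/dr · dr/dt = 8πr · 6
At r = 17: dS/dt = 816π cm²/s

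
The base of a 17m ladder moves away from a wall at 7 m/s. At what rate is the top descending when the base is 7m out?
49√15/60 ≈ 3.163 m/s

x² + y² = 17²
2x·dx/dt + 2y·dy/dt = 0
dy/dt = -x/y · dx/dt = -7/(4√15) · 7 = -49√15/60 m/s
The top is descending at 49√15/60 ≈ 3.163 m/s.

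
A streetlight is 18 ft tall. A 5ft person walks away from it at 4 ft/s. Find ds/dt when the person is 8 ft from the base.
20/13 ft/s

By similar triangles: 18/(x+s) = 5/s
Solving: s = 5x/13
ds/dt = 5/13 · dx/dt = 5/13 · 4 = 20/13 ft/s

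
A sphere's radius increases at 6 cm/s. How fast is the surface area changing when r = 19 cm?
912π cm²/s

S = 4πr²
dS/dt = dS/dr · dr/dt = 8πr · 6
At r = 19: dS/dt = 912π cm²/s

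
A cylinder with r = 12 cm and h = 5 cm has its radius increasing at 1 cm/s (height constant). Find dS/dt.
58π cm²/s

S = 2πrh + 2πr² (lateral + bases)
dS/dt = (2πh + 4πr)·dr/dt = (2π·5 + 4π·12)·1
= 58π cm²/s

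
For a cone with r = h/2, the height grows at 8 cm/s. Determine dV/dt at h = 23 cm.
1058π cm³/s

V = (1/3)π(h/2)²h = πh³/12
dV/dt = πh²/4 · 8
At h = 23: dV/dt = 1058π cm³/s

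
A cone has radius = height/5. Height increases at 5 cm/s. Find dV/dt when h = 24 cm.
576π/5 cm³/s

V = (1/3)π(h/5)²h = πh³/75
dV/dt = πh²/25 · 5
At h = 24: dV/dt = 576π/5 cm³/s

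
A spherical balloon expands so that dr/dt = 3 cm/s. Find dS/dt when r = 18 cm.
432π cm²/s

S = 4πr²
dS/dt = dS/dr · dr/dt = 8πr · 3
At r = 18: dS/dt = 432π cm²/s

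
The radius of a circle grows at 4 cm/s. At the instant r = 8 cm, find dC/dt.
8π cm/s

C = 2πr
dC/dt = 2π · dr/dt = 2π · 4 = 8π cm/s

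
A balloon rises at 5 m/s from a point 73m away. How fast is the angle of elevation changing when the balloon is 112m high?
0.020422 rad/s

tan(θ) = y/73
sec²(θ) · dθ/dt = (1/73) · dy/dt
dθ/dt = cos²(θ)/73 · 5 = 73/(73² + 112²) · 5
dθ/dt = 0.020422 rad/s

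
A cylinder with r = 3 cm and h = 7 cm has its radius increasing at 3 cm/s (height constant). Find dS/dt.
78π cm²/s

S = 2πrh + 2πr² (lateral + bases)
dS/dt = (2πh + 4πr)·dr/dt = (2π·7 + 4π·3)·3
= 78π cm²/s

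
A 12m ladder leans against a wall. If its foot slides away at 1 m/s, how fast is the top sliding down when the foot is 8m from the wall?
2√5/5 ≈ 0.8944 m/s

x² + y² = 12²
2x·dx/dt + 2y·dy/dt = 0
dy/dt = -x/y · dx/dt = -8/(4√5) · 1 = -2√5/5 m/s
The top is descending at 2√5/5 ≈ 0.8944 m/s.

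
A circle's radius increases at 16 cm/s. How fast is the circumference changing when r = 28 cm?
32π cm/s

C = 2πr
dC/dt = 2π · dr/dt = 2π · 16 = 32π cm/s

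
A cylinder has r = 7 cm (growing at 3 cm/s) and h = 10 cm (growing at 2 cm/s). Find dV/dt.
518π cm³/s

V = πr²h
dV/dt = 2πrh·dr/dt + πr²·dh/dt
= 2π(7)(10)(3) + π(7)²(2)
= 518π cm³/s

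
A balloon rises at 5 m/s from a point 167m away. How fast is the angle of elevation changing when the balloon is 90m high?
0.023202 rad/s

tan(θ) = y/167
sec²(θ) · dθ/dt = (1/167) · dy/dt
dθ/dt = cos²(θ)/167 · 5 = 167/(167² + 90²) · 5
dθ/dt = 0.023202 rad/s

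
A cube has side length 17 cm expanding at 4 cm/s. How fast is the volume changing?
3468 cm³/s

V = s³
dV/dt = 3s² · ds/dt = 3·17²·4 = 3468 cm³/s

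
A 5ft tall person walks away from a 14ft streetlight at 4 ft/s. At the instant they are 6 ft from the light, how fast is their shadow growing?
20/9 ft/s

By similar triangles: 14/(x+s) = 5/s
Solving: s = 5x/9
ds/dt = 5/9 · dx/dt = 5/9 · 4 = 20/9 ft/s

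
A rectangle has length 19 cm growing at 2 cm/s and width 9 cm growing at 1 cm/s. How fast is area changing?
37 cm²/s

A = lw
dA/dt = w·dl/dt + l·dw/dt = 9·2 + 19·1 = 37 cm²/s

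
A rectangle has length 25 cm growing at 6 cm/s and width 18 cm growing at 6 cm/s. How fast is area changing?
258 cm²/s

A = lw
dA/dt = w·dl/dt + l·dw/dt = 18·6 + 25·6 = 258 cm²/s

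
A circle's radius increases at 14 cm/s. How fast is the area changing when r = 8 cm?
224π cm²/s

A = πr²
dA/dt = 2πr · dr/dt = 2π(8)(14) = 224π cm²/s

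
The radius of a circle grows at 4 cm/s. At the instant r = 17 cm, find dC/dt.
8π cm/s

C = 2πr
dC/dt = 2π · dr/dt = 2π · 4 = 8π cm/s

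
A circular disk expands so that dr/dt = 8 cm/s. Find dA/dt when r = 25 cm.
400π cm²/s

A = πr²
dA/dt = 2πr · dr/dt = 2π(25)(8) = 400π cm²/s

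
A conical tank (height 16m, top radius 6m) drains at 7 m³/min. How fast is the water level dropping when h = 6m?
112/(81π) ≈ 0.4401 m/min

r/h = 6/16, so r = (3/8)h
V = (1/3)πr²h = (1/3)π((3/8)h)²h = (3/64)πh³
dV/dh = (9/64)πh²
dh/dt = (dV/dt)/(dV/dh) = -7/((9/64)π·6²) = -112/(81π) m/min
The level is dropping at 112/(81π) ≈ 0.4401 m/min.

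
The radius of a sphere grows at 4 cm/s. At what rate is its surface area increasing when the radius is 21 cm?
672π cm²/s

S = 4πr²
dS/dt = dS/dr · dr/dt = 8πr · 4
At r = 21: dS/dt = 672π cm²/s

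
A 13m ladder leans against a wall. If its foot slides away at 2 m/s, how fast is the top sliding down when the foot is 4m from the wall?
8√17/51 ≈ 0.6468 m/s

x² + y² = 13²
2x·dx/dt + 2y·dy/dt = 0
dy/dt = -x/y · dx/dt = -4/(3√17) · 2 = -8√17/51 m/s
The top is descending at 8√17/51 ≈ 0.6468 m/s.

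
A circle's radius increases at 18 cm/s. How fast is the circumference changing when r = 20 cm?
36π cm/s

C = 2πr
dC/dt = 2π · dr/dt = 2π · 18 = 36π cm/s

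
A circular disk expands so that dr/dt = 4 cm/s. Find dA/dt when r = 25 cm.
200π cm²/s

A = πr²
dA/dt = 2πr · dr/dt = 2π(25)(4) = 200π cm²/s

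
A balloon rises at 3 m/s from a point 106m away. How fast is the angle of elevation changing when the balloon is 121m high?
0.012289 rad/s

tan(θ) = y/106
sec²(θ) · dθ/dt = (1/106) · dy/dt
dθ/dt = cos²(θ)/106 · 3 = 106/(106² + 121²) · 3
dθ/dt = 0.012289 rad/s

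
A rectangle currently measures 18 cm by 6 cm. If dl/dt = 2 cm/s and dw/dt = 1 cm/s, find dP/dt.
6 cm/s

P = 2(l + w)
dP/dt = 2(dl/dt + dw/dt) = 2(2 + 1) = 6 cm/s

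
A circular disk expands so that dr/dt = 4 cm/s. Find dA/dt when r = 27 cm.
216π cm²/s

A = πr²
dA/dt = 2πr · dr/dt = 2π(27)(4) = 216π cm²/s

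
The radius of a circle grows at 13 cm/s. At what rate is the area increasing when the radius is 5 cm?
130π cm²/s

A = πr²
dA/dt = 2πr · dr/dt = 2π(5)(13) = 130π cm²/s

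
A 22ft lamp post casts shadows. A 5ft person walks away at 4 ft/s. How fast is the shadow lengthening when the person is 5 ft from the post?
20/17 ft/s

By similar triangles: 22/(x+s) = 5/s
Solving: s = 5x/17
ds/dt = 5/17 · dx/dt = 5/17 · 4 = 20/17 ft/s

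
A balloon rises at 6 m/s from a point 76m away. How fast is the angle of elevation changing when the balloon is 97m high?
0.03003 rad/s

tan(θ) = y/76
sec²(θ) · dθ/dt = (1/76) · dy/dt
dθ/dt = cos²(θ)/76 · 6 = 76/(76² + 97²) · 6
dθ/dt = 0.03003 rad/s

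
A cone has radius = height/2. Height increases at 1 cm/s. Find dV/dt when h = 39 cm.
1521π/4 cm³/s

V = (1/3)π(h/2)²h = πh³/12
dV/dt = πh²/4 · 1
At h = 39: dV/dt = 1521π/4 cm³/s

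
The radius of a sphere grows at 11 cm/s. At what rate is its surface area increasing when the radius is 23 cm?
2024π cm²/s

S = 4πr²
dS/dt = dS/dr · dr/dt = 8πr · 11
At r = 23: dS/dt = 2024π cm²/s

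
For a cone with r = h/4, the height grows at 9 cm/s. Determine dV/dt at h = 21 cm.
3969π/16 cm³/s

V = (1/3)π(h/4)²h = πh³/48
dV/dt = πh²/16 · 9
At h = 21: dV/dt = 3969π/16 cm³/s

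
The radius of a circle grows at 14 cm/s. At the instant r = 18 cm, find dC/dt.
28π cm/s

C = 2πr
dC/dt = 2π · dr/dt = 2π · 14 = 28π cm/s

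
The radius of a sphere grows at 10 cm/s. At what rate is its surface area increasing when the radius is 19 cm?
1520π cm²/s

S = 4πr²
dS/dt = dS/dr · dr/dt = 8πr · 10
At r = 19: dS/dt = 1520π cm²/s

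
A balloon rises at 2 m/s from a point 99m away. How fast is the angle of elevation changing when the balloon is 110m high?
0.009041 rad/s

tan(θ) = y/99
sec²(θ) · dθ/dt = (1/99) · dy/dt
dθ/dt = cos²(θ)/99 · 2 = 99/(99² + 110²) · 2
dθ/dt = 0.009041 rad/s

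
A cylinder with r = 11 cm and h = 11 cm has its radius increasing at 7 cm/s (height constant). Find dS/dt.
462π cm²/s

S = 2πrh + 2πr² (lateral + bases)
dS/dt = (2πh + 4πr)·dr/dt = (2π·11 + 4π·11)·7
= 462π cm²/s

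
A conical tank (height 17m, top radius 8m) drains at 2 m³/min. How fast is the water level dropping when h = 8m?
289/(2048π) ≈ 0.04492 m/min

r/h = 8/17, so r = (8/17)h
V = (1/3)πr²h = (1/3)π((8/17)h)²h = (64/867)πh³
dV/dh = (64/289)πh²
dh/dt = (dV/dt)/(dV/dh) = -2/((64/289)π·8²) = -289/(2048π) m/min
The level is dropping at 289/(2048π) ≈ 0.04492 m/min.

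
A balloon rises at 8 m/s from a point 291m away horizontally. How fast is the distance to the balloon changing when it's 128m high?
1024√101065/101065 ≈ 3.221 m/s

z² = 291² + y²
z = √(291² + 128²) = √101065
dz/dt = y/z · dy/dt = 128/√101065 · 8 = 1024√101065/101065 ≈ 3.221 m/s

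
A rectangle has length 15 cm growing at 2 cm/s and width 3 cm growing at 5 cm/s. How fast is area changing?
81 cm²/s

A = lw
dA/dt = w·dl/dt + l·dw/dt = 3·2 + 15·5 = 81 cm²/s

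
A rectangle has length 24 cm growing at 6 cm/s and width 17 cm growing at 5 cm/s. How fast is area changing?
222 cm²/s

A = lw
dA/dt = w·dl/dt + l·dw/dt = 17·6 + 24·5 = 222 cm²/s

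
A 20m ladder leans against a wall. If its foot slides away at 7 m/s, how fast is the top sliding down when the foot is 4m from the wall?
7√6/12 ≈ 1.429 m/s

x² + y² = 20²
2x·dx/dt + 2y·dy/dt = 0
dy/dt = -x/y · dx/dt = -4/(8√6) · 7 = -7√6/12 m/s
The top is descending at 7√6/12 ≈ 1.429 m/s.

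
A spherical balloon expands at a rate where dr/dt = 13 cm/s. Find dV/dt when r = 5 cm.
1300π cm³/s

V = (4/3)πr³
dV/dt = dV/dr · dr/dt = 4πr² · 13
At r = 5: dV/dt = 1300π cm³/s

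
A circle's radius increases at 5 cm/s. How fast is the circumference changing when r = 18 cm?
10π cm/s

C = 2πr
dC/dt = 2π · dr/dt = 2π · 5 = 10π cm/s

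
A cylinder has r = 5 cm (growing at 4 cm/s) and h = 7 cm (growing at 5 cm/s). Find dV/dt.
405π cm³/s

V = πr²h
dV/dt = 2πrh·dr/dt + πr²·dh/dt
= 2π(5)(7)(4) + π(5)²(5)
= 405π cm³/s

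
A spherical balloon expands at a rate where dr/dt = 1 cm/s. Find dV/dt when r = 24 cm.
2304π cm³/s

V = (4/3)πr³
dV/dt = dV/dr · dr/dt = 4πr² · 1
At r = 24: dV/dt = 2304π cm³/s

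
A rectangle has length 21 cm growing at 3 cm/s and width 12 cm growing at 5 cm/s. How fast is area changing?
141 cm²/s

A = lw
dA/dt = w·dl/dt + l·dw/dt = 12·3 + 21·5 = 141 cm²/s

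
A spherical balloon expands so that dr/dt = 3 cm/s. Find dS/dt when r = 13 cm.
312π cm²/s

S = 4πr²
dS/dt = dS/dr · dr/dt = 8πr · 3
At r = 13: dS/dt = 312π cm²/s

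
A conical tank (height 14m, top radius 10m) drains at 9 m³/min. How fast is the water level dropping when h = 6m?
49/(100π) ≈ 0.156 m/min

r/h = 10/14, so r = (5/7)h
V = (1/3)πr²h = (1/3)π((5/7)h)²h = (25/147)πh³
dV/dh = (25/49)πh²
dh/dt = (dV/dt)/(dV/dh) = -9/((25/49)π·6²) = -49/(100π) m/min
The level is dropping at 49/(100π) ≈ 0.156 m/min.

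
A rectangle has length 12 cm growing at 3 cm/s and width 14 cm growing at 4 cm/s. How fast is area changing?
90 cm²/s

A = lw
dA/dt = w·dl/dt + l·dw/dt = 14·3 + 12·4 = 90 cm²/s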